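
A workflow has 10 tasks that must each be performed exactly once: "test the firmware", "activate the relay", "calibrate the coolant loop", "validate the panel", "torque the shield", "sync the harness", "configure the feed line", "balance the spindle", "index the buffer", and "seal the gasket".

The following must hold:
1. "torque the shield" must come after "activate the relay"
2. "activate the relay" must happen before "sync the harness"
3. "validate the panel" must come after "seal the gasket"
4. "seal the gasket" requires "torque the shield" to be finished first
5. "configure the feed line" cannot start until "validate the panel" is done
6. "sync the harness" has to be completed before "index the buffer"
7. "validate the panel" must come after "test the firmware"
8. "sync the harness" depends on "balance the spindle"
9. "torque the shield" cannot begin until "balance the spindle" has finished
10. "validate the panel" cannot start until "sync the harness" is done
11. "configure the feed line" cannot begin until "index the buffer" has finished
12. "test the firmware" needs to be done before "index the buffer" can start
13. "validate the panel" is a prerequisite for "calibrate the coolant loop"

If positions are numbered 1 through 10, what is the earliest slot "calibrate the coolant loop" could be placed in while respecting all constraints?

8

The tasks that are forced before "calibrate the coolant loop", directly or transitively, are "test the firmware", "activate the relay", "validate the panel", "torque the shield", "sync the harness", "balance the spindle", "seal the gasket". That's 7 tasks.
So at minimum 7 tasks come before "calibrate the coolant loop", putting "calibrate the coolant loop" no earlier than position 8. That position is achievable by scheduling exactly those predecessors first.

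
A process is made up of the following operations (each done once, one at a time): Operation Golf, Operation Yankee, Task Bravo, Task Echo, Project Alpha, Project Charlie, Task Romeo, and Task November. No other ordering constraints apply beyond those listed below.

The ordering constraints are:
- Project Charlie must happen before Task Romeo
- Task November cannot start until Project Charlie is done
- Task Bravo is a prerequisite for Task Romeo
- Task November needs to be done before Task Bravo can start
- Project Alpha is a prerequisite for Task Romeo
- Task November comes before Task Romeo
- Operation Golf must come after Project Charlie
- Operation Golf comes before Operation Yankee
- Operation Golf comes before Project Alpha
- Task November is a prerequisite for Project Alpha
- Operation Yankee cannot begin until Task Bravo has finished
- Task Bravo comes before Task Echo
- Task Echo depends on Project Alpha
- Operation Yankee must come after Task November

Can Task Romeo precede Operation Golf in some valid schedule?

No

There is a dependency chain Operation Golf → Project Alpha → Task Romeo, so Task Romeo always comes after Operation Golf.
Hence Task Romeo can never be scheduled before Operation Golf.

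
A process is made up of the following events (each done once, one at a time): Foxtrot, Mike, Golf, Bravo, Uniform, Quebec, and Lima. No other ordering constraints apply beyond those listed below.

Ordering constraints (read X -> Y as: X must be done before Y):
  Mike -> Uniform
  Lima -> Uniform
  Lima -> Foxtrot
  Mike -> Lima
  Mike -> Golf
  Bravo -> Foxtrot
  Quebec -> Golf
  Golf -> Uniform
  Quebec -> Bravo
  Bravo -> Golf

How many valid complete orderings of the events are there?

24

The events with no prerequisites are Mike, Quebec; any of them can be placed first.
Enumerating by repeatedly choosing an available event (one whose prerequisites are all placed) gives 24 distinct complete orderings.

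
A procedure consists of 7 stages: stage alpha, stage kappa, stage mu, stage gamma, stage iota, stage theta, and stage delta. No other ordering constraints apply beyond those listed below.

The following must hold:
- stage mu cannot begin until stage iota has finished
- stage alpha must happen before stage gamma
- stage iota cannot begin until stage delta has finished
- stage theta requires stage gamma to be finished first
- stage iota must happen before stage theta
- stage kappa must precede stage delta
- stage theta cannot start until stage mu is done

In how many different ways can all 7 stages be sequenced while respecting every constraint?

2 stages have no prerequisites (stage alpha, stage kappa), so any of them could come first.
Systematically extending each partial ordering one stage at a time and counting, there are 15 complete orderings.

15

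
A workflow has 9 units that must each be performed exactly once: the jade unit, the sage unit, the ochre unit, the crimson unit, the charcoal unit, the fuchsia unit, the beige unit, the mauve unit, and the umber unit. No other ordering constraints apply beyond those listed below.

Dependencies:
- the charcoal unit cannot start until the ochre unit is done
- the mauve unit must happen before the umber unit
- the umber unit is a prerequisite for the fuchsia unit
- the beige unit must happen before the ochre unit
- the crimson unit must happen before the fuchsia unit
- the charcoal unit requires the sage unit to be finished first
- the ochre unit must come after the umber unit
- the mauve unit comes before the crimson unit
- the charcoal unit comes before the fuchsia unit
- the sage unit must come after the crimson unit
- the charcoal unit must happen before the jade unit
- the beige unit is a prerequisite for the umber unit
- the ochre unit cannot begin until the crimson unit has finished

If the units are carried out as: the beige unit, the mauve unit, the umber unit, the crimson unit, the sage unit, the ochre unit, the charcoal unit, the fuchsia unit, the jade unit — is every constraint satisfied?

Yes

Going through the constraints one by one, each required predecessor appears earlier in the sequence than its dependent — e.g. the beige unit (position 1) is before the ochre unit (position 6), as required.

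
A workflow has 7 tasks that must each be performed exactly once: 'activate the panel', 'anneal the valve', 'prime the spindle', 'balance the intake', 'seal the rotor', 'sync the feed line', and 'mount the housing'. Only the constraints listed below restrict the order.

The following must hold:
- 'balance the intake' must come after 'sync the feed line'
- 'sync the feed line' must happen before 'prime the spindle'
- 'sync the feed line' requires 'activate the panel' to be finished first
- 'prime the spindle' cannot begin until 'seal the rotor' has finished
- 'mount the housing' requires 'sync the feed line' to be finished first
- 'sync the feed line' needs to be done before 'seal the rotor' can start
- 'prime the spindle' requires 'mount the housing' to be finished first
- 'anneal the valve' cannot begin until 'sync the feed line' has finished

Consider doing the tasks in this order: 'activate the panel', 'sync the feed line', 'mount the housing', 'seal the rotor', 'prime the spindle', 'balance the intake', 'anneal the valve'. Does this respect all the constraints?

Yes

Going through the constraints one by one, each required predecessor appears earlier in the sequence than its dependent — e.g. 'sync the feed line' (position 2) is before 'anneal the valve' (position 7), as required.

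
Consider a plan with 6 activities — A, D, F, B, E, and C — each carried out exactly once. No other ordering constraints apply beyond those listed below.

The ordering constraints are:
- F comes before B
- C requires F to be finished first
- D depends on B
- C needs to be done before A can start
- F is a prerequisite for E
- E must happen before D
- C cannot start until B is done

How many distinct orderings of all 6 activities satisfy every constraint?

Only F has no prerequisites, so it must go first.
Systematically extending each partial ordering one activity at a time and counting, there are 9 complete orderings.

9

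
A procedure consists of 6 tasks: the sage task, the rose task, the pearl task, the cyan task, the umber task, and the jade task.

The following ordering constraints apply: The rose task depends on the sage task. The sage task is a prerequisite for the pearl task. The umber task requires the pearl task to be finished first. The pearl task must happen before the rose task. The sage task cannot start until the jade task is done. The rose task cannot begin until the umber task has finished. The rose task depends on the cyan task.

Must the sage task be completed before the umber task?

Tracing the constraints gives a chain: the sage task → the pearl task → the umber task.
Hence the sage task necessarily comes before the umber task.

Yes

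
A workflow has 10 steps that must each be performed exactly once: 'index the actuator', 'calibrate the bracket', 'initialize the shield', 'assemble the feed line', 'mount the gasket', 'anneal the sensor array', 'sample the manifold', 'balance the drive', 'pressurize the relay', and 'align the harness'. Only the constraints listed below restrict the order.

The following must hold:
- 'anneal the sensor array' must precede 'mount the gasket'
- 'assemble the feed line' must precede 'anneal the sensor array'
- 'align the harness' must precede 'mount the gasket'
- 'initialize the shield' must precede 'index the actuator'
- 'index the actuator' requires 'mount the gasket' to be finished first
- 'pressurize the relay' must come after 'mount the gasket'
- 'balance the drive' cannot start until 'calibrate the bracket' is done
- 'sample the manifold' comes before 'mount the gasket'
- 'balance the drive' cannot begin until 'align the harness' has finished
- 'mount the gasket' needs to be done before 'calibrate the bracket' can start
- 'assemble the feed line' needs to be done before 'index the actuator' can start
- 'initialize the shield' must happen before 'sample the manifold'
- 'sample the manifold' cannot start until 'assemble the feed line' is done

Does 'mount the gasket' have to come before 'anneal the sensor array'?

No

In fact the dependencies run the other way: 'anneal the sensor array' → 'mount the gasket'.
So 'mount the gasket' never precedes 'anneal the sensor array'.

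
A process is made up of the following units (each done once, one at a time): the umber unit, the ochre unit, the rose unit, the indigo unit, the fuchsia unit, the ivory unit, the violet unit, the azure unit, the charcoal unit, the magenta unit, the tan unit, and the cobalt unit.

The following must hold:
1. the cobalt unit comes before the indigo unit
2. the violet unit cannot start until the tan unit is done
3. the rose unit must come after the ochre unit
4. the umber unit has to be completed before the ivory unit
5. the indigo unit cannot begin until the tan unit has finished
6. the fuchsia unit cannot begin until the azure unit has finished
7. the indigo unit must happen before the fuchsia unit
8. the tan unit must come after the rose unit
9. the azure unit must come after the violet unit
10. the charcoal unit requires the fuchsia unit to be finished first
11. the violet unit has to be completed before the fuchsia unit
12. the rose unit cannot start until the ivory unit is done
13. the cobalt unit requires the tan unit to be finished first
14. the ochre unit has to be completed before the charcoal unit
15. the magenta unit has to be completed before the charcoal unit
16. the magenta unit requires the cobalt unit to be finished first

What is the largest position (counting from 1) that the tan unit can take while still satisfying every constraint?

5

Following every chain forward from the tan unit, the units that must come later are the indigo unit, the fuchsia unit, the violet unit, the azure unit, the charcoal unit, the magenta unit, the cobalt unit — 7 of them.
With 7 mandatory successors out of 12 units total, the latest slot for the tan unit is 12−7 = 5, and it's reachable by doing all non-successors before the tan unit.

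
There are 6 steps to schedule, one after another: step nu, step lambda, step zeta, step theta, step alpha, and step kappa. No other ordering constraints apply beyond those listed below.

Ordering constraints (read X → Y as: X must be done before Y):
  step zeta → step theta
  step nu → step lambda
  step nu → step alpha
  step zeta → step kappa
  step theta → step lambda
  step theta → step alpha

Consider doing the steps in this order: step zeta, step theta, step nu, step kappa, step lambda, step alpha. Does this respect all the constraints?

Yes

Going through the constraints one by one, each required predecessor appears earlier in the sequence than its dependent — e.g. step theta (position 2) is before step alpha (position 6), as required.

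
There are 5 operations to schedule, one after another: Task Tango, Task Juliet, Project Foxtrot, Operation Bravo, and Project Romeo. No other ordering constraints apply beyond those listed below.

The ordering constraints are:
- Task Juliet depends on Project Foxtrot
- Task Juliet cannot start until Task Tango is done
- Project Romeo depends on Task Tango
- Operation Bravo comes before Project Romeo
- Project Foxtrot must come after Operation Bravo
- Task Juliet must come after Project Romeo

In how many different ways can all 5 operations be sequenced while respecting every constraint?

2 operations have no prerequisites (Task Tango, Operation Bravo), so any of them could come first.
Enumerating by repeatedly choosing an available operation (one whose prerequisites are all placed) gives 5 distinct complete orderings.

5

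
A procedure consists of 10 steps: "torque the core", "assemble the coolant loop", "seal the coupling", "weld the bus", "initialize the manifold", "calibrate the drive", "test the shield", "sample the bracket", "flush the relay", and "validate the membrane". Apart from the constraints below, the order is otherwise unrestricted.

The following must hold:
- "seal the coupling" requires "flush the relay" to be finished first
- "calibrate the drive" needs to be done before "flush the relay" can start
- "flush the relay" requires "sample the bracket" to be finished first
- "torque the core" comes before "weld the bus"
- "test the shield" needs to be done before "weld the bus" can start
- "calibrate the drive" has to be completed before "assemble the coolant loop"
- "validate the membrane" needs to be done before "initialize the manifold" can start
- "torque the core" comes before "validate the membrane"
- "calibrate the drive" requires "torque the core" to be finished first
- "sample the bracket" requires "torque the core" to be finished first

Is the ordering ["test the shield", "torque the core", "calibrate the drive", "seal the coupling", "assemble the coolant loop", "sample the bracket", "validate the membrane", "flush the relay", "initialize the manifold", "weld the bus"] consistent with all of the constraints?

The sequence places "seal the coupling" ahead of "flush the relay".
But one of the constraints requires "flush the relay" before "seal the coupling", so this ordering violates it.

No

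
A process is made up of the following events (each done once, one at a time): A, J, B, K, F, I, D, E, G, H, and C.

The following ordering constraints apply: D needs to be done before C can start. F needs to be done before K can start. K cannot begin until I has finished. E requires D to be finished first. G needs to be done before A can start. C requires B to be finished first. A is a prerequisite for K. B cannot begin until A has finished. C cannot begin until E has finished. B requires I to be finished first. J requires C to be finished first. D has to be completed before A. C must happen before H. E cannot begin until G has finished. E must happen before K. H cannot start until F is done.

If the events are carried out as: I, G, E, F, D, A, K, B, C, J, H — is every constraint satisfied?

No

The sequence places E ahead of D.
That contradicts the constraint that D must precede E.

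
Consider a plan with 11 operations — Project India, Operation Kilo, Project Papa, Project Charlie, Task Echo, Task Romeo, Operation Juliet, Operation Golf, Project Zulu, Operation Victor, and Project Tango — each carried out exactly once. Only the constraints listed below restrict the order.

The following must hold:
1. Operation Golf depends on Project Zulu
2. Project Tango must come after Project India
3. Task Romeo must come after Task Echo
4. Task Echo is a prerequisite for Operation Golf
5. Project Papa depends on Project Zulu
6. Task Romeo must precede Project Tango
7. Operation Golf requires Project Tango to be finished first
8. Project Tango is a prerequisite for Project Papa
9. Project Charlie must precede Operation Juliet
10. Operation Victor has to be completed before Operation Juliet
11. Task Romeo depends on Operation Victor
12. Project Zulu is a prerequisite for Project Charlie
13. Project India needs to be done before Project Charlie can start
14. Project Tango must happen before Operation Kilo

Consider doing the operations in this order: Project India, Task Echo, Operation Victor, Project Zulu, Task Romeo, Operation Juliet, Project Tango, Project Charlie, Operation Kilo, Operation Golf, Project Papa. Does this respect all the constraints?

In the proposed order, Operation Juliet appears before Project Charlie.
Since Project Charlie is required before Operation Juliet, the ordering is invalid.

No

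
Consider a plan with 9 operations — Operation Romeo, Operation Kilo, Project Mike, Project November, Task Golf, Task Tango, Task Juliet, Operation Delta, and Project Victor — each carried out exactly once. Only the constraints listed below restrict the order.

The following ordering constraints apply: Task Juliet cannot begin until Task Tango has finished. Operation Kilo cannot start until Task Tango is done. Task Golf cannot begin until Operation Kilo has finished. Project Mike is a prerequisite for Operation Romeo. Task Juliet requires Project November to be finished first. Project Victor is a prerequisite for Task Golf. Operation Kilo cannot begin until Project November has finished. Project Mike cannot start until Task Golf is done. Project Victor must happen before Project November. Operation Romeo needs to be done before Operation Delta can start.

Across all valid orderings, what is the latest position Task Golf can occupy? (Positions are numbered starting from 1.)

The operations that are forced after Task Golf, directly or by a chain of constraints, are Operation Romeo, Project Mike, Operation Delta. That's 3 operations.
With 3 mandatory successors out of 9 operations total, the latest slot for Task Golf is 9−3 = 6, and it's reachable by doing all non-successors before Task Golf.

6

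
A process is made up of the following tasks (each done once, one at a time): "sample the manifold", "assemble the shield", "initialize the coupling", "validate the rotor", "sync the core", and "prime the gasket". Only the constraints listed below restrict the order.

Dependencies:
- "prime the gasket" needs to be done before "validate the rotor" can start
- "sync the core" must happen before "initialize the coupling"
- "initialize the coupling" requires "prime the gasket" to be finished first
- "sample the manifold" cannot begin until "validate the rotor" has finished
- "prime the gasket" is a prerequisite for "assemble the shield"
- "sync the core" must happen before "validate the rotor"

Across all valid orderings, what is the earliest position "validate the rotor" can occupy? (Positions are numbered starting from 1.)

3

Working backwards through the constraints from "validate the rotor", its full set of required predecessors is "sync the core", "prime the gasket" — 2 of them.
So at minimum 2 tasks come before "validate the rotor", putting "validate the rotor" no earlier than position 3. That position is achievable by scheduling exactly those predecessors first.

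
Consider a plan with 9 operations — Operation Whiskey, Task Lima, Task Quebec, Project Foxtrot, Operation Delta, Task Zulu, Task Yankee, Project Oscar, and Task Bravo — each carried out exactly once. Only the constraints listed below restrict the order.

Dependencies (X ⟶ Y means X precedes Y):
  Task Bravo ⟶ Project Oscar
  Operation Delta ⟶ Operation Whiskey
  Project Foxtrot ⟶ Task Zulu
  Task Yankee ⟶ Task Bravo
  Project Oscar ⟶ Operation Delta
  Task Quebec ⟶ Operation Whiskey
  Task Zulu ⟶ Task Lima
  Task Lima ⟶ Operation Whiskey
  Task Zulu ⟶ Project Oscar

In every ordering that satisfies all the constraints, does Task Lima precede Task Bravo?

No

Nothing in the constraints links Task Lima and Task Bravo; they are unordered relative to each other.
A valid ordering placing Task Bravo before Task Lima exists, so the answer is no.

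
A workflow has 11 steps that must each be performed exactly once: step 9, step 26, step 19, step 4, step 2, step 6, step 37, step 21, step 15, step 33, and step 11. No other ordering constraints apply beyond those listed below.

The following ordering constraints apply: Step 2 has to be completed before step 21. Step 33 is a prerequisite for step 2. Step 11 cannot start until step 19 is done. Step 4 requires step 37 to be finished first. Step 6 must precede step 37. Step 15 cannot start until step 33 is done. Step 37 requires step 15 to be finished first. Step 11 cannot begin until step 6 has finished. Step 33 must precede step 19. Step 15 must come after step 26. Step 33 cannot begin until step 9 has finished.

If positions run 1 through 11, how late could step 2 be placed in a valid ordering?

Following the constraints forward from step 2, its only required successor is step 21.
So at least 1 step follows step 2, putting step 2 no later than position 10. That position is achievable by scheduling everything else first.

10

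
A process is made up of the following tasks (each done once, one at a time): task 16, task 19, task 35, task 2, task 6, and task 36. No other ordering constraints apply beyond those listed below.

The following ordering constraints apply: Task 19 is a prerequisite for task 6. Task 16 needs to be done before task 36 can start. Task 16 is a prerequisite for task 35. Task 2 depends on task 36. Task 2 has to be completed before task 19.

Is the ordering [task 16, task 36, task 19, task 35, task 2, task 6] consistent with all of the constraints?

No

Here task 2 comes after task 19.
That contradicts the constraint that task 2 must precede task 19.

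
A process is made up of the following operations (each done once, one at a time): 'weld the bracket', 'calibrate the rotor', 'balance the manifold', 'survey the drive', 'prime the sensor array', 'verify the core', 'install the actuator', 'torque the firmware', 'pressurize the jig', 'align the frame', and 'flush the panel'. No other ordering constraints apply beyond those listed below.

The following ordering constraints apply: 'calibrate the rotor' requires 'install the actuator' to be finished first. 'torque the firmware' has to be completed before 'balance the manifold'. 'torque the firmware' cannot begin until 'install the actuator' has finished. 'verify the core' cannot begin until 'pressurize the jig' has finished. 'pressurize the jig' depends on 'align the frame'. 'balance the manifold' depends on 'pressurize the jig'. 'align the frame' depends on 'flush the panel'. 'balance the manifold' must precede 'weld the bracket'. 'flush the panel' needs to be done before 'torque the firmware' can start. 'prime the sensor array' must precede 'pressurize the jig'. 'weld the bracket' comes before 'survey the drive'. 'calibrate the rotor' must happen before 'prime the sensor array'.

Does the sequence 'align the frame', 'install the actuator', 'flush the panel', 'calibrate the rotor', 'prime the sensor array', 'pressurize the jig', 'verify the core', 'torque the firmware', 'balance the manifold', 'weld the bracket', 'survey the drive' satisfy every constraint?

No

Here 'flush the panel' comes after 'align the frame'.
Since 'flush the panel' is required before 'align the frame', the ordering is invalid.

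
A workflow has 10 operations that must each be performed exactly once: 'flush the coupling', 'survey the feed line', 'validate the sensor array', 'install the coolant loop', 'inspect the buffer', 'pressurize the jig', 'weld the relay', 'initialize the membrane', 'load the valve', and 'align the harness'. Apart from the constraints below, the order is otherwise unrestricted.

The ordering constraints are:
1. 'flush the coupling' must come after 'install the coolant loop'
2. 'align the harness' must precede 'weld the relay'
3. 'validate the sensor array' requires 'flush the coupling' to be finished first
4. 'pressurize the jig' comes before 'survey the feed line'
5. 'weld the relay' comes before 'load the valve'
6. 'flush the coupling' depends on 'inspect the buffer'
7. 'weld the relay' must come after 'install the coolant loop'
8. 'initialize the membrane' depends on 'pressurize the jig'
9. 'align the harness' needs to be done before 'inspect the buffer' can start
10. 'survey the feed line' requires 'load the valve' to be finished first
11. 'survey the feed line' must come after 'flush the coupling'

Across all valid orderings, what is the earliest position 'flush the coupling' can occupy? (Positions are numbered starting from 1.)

Working backwards through the constraints from 'flush the coupling', its full set of required predecessors is 'install the coolant loop', 'inspect the buffer', 'align the harness' — 3 of them.
So at minimum 3 operations come before 'flush the coupling', putting 'flush the coupling' no earlier than position 4. That position is achievable by scheduling exactly those predecessors first.

4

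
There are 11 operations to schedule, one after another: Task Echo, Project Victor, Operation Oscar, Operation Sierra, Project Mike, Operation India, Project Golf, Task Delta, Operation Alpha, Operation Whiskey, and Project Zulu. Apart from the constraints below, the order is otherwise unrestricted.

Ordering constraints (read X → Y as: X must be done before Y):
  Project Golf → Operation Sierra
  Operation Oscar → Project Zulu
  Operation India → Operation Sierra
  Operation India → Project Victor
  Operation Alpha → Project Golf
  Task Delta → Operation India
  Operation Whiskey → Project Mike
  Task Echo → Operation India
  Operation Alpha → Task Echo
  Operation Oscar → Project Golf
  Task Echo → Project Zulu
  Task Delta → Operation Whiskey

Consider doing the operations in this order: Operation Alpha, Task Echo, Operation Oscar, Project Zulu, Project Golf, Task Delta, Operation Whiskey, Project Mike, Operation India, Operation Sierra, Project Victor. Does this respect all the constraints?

Yes

Every stated constraint is respected: Task Echo sits at position 2, ahead of Operation India at position 9, and each of the other listed pairs likewise has the predecessor earlier in the sequence.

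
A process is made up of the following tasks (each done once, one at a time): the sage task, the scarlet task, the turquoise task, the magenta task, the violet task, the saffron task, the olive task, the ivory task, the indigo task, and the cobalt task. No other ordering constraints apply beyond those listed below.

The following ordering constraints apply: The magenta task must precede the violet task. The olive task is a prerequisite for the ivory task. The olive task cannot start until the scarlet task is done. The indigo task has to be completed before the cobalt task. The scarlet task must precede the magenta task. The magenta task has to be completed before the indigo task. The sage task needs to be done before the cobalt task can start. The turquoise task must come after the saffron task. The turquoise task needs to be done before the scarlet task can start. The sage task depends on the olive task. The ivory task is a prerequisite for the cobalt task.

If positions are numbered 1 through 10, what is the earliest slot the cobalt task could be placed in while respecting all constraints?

9

Every task that must precede the cobalt task has to come before it. Tracing all chains that end at the cobalt task, those tasks are: the sage task, the scarlet task, the turquoise task, the magenta task, the saffron task, the olive task, the ivory task, the indigo task — 8 in total.
So at minimum 8 tasks come before the cobalt task, putting the cobalt task no earlier than position 9. That position is achievable by scheduling exactly those predecessors first.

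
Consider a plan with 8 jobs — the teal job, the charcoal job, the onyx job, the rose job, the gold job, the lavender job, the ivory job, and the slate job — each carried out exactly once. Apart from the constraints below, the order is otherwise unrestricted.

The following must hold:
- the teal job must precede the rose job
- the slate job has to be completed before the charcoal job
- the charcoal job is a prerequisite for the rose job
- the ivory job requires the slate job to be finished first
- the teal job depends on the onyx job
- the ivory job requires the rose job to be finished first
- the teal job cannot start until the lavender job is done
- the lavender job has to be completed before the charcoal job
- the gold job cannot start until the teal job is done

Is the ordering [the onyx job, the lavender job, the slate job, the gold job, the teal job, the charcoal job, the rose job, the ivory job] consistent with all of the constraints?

Here the teal job comes after the gold job.
Since the teal job is required before the gold job, the ordering is invalid.

No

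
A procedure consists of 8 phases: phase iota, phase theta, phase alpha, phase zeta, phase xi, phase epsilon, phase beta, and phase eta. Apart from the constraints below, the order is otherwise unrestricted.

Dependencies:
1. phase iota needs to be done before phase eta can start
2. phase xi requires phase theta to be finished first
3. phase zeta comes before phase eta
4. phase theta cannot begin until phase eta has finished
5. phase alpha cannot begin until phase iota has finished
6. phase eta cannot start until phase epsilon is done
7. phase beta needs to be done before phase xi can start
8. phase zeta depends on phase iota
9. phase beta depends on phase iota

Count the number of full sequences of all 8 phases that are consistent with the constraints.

94

The phases with no prerequisites are phase iota, phase epsilon; any of them can be placed first.
Counting all ways to extend the partial order to a total order gives 94.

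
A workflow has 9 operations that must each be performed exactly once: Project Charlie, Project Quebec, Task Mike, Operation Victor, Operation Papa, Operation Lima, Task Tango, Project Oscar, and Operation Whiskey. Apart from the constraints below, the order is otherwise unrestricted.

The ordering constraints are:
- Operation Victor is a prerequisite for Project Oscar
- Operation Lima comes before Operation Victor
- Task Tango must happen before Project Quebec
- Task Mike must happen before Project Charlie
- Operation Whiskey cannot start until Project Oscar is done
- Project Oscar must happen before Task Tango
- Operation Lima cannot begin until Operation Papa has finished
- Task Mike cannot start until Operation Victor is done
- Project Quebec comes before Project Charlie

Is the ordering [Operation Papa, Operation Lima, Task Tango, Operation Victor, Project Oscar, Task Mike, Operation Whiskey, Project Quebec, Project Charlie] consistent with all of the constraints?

In the proposed order, Task Tango appears before Project Oscar.
But one of the constraints requires Project Oscar before Task Tango, so this ordering violates it.

No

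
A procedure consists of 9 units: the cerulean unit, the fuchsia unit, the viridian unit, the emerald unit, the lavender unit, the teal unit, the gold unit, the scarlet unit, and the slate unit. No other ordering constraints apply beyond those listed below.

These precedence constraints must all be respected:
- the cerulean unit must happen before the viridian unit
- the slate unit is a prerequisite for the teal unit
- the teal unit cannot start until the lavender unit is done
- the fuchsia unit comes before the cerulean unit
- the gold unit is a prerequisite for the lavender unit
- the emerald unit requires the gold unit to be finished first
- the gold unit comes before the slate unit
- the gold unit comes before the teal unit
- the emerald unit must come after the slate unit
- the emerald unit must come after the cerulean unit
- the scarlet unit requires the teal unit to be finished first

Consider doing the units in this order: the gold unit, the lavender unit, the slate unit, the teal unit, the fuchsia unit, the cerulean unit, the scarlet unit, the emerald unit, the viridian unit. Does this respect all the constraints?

Yes

Every stated constraint is respected: the gold unit sits at position 1, ahead of the emerald unit at position 8, and each of the other listed pairs likewise has the predecessor earlier in the sequence.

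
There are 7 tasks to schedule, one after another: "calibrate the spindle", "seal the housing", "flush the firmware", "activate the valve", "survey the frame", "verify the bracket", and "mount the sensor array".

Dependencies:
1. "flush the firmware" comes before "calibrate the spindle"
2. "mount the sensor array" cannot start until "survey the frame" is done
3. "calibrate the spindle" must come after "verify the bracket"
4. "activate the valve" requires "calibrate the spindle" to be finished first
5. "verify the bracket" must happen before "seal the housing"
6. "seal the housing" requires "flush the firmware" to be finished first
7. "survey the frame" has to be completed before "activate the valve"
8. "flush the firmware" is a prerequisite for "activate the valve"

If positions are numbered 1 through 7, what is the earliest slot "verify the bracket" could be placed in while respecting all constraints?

"verify the bracket" has no prerequisites at all, so it can go in position 1.

1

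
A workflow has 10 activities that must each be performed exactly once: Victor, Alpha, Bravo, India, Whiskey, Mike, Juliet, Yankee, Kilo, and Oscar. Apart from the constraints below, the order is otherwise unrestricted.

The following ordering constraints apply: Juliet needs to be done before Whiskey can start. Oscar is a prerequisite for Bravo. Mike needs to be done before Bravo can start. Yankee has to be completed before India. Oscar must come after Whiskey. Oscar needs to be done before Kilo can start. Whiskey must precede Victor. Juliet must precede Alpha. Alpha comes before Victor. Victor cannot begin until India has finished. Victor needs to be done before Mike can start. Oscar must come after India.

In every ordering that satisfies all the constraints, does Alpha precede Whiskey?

Nothing in the constraints links Alpha and Whiskey; they are unordered relative to each other.
So Alpha can come before Whiskey or after — it is not forced.

No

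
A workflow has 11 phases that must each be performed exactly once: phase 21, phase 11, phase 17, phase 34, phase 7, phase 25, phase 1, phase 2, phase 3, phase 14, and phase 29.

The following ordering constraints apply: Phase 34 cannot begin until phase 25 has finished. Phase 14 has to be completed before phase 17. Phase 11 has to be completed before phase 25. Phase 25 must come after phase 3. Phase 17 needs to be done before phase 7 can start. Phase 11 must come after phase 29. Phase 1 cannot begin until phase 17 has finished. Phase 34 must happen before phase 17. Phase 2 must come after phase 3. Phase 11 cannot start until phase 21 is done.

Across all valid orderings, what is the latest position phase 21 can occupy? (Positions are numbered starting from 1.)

Every phase that must follow phase 21 has to come after it. Tracing all chains starting from phase 21, those phases are: phase 11, phase 17, phase 34, phase 7, phase 25, phase 1 — 6 in total.
With 6 mandatory successors out of 11 phases total, the latest slot for phase 21 is 11−6 = 5, and it's reachable by doing all non-successors before phase 21.

5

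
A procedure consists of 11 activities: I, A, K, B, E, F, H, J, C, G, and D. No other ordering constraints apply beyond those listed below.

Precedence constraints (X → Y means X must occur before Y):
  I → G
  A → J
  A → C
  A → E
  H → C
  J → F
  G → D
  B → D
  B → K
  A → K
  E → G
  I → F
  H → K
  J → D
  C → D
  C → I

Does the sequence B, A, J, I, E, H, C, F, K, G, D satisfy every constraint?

No

In the proposed order, I appears before C.
Since C is required before I, the ordering is invalid.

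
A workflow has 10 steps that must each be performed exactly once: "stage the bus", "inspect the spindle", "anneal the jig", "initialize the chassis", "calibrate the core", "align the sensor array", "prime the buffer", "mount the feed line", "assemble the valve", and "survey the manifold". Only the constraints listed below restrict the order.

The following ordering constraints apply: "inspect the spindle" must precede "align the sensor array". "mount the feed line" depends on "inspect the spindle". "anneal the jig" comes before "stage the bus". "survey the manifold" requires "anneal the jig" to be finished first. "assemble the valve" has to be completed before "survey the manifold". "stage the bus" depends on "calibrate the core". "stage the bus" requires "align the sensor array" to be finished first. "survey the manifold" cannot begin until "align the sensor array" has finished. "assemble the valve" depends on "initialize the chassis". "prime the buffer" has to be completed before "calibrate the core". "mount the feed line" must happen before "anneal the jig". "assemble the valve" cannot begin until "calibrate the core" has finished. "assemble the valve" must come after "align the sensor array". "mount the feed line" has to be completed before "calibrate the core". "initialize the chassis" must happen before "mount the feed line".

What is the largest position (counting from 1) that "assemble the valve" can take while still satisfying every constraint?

9

The only step forced after "assemble the valve" (directly or by a chain) is "survey the manifold".
So at least 1 step follows "assemble the valve", putting "assemble the valve" no later than position 9. That position is achievable by scheduling everything else first.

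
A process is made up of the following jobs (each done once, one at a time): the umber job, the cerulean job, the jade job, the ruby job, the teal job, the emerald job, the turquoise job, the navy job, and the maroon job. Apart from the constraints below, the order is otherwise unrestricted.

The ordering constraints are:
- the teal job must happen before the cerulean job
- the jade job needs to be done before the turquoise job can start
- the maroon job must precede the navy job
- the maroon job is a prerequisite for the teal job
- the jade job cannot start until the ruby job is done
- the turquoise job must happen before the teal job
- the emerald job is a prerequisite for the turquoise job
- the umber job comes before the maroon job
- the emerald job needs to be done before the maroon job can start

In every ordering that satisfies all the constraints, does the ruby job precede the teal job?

There is a constraint chain the ruby job → the jade job → the turquoise job → the teal job.
Hence the ruby job necessarily comes before the teal job.

Yes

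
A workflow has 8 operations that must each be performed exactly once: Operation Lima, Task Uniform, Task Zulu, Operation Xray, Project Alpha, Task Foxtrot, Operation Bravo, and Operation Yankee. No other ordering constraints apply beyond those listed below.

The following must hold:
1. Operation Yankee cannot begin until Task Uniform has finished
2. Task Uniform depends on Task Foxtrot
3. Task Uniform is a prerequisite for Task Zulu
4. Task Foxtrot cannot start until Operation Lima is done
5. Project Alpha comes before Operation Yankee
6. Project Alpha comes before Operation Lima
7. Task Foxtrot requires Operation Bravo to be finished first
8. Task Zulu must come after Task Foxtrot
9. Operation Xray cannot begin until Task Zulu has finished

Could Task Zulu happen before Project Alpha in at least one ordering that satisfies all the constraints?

No

The constraints give a chain Project Alpha → Operation Lima → Task Foxtrot → Task Zulu, which forces Project Alpha before Task Zulu.
Hence Task Zulu can never be scheduled before Project Alpha.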